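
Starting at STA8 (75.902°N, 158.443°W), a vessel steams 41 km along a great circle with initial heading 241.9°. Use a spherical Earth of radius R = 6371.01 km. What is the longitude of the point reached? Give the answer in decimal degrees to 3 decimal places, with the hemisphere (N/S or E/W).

159.762°W

δ = d/R = 41/6371.01 = 0.006435 rad
φ₂ = arcsin(sin φ₁ cos δ + cos φ₁ sin δ cos θ)
   = arcsin(0.96988·0.99998 + 0.24358·0.00644·-0.47101) = 75.72470°
λ₂ = λ₁ + atan2(sin θ sin δ cos φ₁, cos δ − sin φ₁ sin φ₂) = -159.76218°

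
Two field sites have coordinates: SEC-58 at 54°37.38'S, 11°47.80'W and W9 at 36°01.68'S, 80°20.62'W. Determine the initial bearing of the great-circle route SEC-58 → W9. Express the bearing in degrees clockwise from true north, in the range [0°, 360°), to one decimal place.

262.5°

SEC-58: φ = -54.62300°, λ = -11.79667°
W9: φ = -36.02800°, λ = -80.34367°
Δλ = -68.5470°
y = sin Δλ · cos φ₂ = -0.752699
x = cos φ₁ sin φ₂ − sin φ₁ cos φ₂ cos Δλ = -0.099360
θ = atan2(y, x) = -97.5198° → 262.4802° (mod 360°)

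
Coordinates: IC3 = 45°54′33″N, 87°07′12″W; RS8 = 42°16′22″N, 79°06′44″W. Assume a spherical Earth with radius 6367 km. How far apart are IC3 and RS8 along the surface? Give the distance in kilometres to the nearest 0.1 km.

755.6 km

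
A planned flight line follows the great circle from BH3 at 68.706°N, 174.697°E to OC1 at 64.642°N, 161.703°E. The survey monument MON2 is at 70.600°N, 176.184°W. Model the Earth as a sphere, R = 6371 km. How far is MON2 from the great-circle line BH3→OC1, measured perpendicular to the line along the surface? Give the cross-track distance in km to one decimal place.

δ₁₃ = central angle BH3→MON2 = 0.064367 rad  (haversine)
θ₁₃ = bearing BH3→MON2 = 54.926°,  θ₁₂ = bearing BH3→OC1 = 237.795°
dₓₜ = R·arcsin(sin δ₁₃ · sin(θ₁₃ − θ₁₂)) = 6371·arcsin(0.06432·sin(-182.869°)) = 20.511 km
|dₓₜ| = 20.511 km

20.5 km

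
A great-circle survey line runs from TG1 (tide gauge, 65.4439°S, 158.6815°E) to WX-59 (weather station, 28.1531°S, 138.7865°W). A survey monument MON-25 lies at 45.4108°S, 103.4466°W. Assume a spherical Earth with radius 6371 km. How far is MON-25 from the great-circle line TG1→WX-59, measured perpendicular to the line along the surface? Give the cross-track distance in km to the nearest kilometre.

δ₁₃ = central angle TG1→MON-25 = 0.917522 rad  (haversine)
θ₁₃ = bearing TG1→MON-25 = 118.870°,  θ₁₂ = bearing TG1→WX-59 = 77.473°
dₓₜ = R·arcsin(sin δ₁₃ · sin(θ₁₃ − θ₁₂)) = 6371·arcsin(0.79410·sin(41.397°)) = 3522.221 km
|dₓₜ| = 3522.221 km

3522 km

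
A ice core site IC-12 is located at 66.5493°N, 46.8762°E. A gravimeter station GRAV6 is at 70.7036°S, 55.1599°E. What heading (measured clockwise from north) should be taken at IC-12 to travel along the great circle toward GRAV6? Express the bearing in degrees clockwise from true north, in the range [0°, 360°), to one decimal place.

Δλ = 8.2837°
y = sin Δλ · cos φ₂ = 0.047610
x = cos φ₁ sin φ₂ − sin φ₁ cos φ₂ cos Δλ = -0.675601
θ = atan2(y, x) = 175.9690° → 175.9690° (mod 360°)

176.0°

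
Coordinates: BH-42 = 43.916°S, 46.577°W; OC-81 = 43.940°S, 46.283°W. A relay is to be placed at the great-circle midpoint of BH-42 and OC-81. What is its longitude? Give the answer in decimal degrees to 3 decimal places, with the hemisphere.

46.430°W

Bx = cos φ₂ cos Δλ = 0.720057,  By = cos φ₂ sin Δλ = 0.003695
φₘ = atan2(sin φ₁ + sin φ₂, √((cos φ₁ + Bx)² + By²)) = -43.92809°
λₘ = λ₁ + atan2(By, cos φ₁ + Bx) = -46.43003°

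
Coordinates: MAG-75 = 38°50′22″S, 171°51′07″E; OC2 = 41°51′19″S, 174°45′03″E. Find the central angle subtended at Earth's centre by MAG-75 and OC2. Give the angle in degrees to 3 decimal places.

MAG-75: φ = -38.83944°, λ = +171.85194°
OC2: φ = -41.85528°, λ = +174.75083°
Δφ = -3.0158°,  Δλ = 2.8989°
a = sin²(Δφ/2) + cos φ₁ cos φ₂ sin²(Δλ/2) = 0.001064
c = 2·arcsin(√a) = 0.065240 rad = 3.7380°

3.738°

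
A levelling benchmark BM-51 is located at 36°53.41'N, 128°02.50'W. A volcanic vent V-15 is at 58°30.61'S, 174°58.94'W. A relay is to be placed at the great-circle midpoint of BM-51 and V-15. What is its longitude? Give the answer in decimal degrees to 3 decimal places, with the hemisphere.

146.306°W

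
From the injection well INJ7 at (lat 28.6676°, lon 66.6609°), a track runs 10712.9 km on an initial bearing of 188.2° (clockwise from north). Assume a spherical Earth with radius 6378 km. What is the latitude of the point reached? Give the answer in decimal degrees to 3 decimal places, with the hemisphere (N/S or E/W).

66.267°S

δ = d/R = 10712.9/6378 = 1.679664 rad
φ₂ = arcsin(sin φ₁ cos δ + cos φ₁ sin δ cos θ)
   = arcsin(0.47973·-0.10865 + 0.87742·0.99408·-0.98978) = -66.26680°
λ₂ = λ₁ + atan2(sin θ sin δ cos φ₁, cos δ − sin φ₁ sin φ₂) = 46.03414°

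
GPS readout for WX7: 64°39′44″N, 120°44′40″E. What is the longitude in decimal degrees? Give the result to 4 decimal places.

120.7444°E

120° + 44′/60 + 40″/3600 = 120 + 0.73333 + 0.01111 = 120.7444°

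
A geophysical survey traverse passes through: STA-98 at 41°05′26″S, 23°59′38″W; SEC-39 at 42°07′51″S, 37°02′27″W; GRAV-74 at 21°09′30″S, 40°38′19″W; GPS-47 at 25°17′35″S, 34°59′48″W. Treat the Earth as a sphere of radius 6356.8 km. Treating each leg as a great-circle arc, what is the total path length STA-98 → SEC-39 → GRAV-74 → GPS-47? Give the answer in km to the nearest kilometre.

4174 km

STA-98: φ = -41.09056°, λ = -23.99389°
SEC-39: φ = -42.13083°, λ = -37.04083°
GRAV-74: φ = -21.15833°, λ = -40.63861°
GPS-47: φ = -25.29306°, λ = -34.99667°
STA-98→SEC-39: c = 0.171050 rad, d = 1087.33 km
SEC-39→GRAV-74: c = 0.369829 rad, d = 2350.93 km
GRAV-74→GPS-47: c = 0.115714 rad, d = 735.57 km
Total = 1087.33 + 2350.93 + 735.57 = 4173.83 km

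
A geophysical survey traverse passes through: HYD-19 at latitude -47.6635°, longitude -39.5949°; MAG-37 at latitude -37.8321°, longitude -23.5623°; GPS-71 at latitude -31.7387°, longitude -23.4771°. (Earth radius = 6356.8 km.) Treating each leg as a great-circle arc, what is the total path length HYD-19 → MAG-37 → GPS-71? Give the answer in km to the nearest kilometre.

HYD-19→MAG-37: c = 0.266779 rad, d = 1695.86 km
MAG-37→GPS-71: c = 0.106357 rad, d = 676.09 km
Total = 1695.86 + 676.09 = 2371.95 km

2372 km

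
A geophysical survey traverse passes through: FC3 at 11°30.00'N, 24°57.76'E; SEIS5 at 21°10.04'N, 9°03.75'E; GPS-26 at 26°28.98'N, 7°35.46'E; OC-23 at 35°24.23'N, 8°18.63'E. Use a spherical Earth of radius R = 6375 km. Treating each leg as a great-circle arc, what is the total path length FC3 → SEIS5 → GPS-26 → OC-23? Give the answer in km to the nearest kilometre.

FC3: φ = +11.50000°, λ = +24.96267°
SEIS5: φ = +21.16733°, λ = +9.06250°
GPS-26: φ = +26.48300°, λ = +7.59100°
OC-23: φ = +35.40383°, λ = +8.31050°
FC3→SEIS5: c = 0.314867 rad, d = 2007.28 km
SEIS5→GPS-26: c = 0.095701 rad, d = 610.09 km
GPS-26→OC-23: c = 0.156068 rad, d = 994.94 km
Total = 2007.28 + 610.09 + 994.94 = 3612.31 km

3612 km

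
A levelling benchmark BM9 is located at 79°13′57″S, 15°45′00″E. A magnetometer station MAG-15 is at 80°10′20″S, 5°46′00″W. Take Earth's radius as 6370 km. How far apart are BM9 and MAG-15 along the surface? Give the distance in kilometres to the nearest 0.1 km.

437.4 km

BM9: φ = -79.23250°, λ = +15.75000°
MAG-15: φ = -80.17222°, λ = -5.76667°
Δφ = -0.9397°,  Δλ = -21.5167°
a = sin²(Δφ/2) + cos φ₁ cos φ₂ sin²(Δλ/2) = 0.001178
c = 2·arcsin(√a) = 0.068669 rad = 3.9344°
d = R·c = 6370 × 0.068669 = 437.4 km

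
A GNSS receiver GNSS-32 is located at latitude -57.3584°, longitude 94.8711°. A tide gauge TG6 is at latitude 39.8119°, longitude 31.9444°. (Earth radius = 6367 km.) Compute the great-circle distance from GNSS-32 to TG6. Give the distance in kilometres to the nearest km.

Δφ = 97.1703°,  Δλ = -62.9267°
a = sin²(Δφ/2) + cos φ₁ cos φ₂ sin²(Δλ/2) = 0.675287
c = 2·arcsin(√a) = 1.928979 rad = 110.5224°
d = R·c = 6367 × 1.928979 = 12281.8 km

12282 km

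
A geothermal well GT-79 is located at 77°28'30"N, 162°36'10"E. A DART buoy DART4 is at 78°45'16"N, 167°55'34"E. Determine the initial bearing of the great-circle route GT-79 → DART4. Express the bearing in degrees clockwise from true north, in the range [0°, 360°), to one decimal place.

GT-79: φ = +77.47500°, λ = +162.60278°
DART4: φ = +78.75444°, λ = +167.92611°
Δλ = 5.3233°
y = sin Δλ · cos φ₂ = 0.018093
x = cos φ₁ sin φ₂ − sin φ₁ cos φ₂ cos Δλ = 0.023150
θ = atan2(y, x) = 38.0094° → 38.0094° (mod 360°)

38.0°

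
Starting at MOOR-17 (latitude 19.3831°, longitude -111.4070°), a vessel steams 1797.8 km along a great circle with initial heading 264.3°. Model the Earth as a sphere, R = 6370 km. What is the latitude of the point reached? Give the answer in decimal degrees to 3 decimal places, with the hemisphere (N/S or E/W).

δ = d/R = 1797.8/6370 = 0.282229 rad
φ₂ = arcsin(sin φ₁ cos δ + cos φ₁ sin δ cos θ)
   = arcsin(0.33188·0.96044 + 0.94332·0.27850·-0.09932) = 17.01728°
λ₂ = λ₁ + atan2(sin θ sin δ cos φ₁, cos δ − sin φ₁ sin φ₂) = -128.25353°

17.017°N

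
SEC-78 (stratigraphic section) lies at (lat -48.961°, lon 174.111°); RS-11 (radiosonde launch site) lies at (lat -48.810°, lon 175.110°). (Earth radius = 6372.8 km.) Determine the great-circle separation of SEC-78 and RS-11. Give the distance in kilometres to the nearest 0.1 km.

Δφ = 0.1510°,  Δλ = 0.9990°
a = sin²(Δφ/2) + cos φ₁ cos φ₂ sin²(Δλ/2) = 0.000035
c = 2·arcsin(√a) = 0.011764 rad = 0.6740°
d = R·c = 6372.8 × 0.011764 = 75.0 km

75.0 km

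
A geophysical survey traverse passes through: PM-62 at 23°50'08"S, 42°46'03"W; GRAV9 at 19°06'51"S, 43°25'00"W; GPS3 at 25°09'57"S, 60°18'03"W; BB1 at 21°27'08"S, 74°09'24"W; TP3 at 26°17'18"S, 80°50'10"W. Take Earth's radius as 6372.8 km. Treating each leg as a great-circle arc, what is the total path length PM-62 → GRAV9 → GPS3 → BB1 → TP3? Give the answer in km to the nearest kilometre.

4732 km

PM-62: φ = -23.83556°, λ = -42.76750°
GRAV9: φ = -19.11417°, λ = -43.41667°
GPS3: φ = -25.16583°, λ = -60.30083°
BB1: φ = -21.45222°, λ = -74.15667°
TP3: φ = -26.28833°, λ = -80.83611°
PM-62→GRAV9: c = 0.083075 rad, d = 529.42 km
GRAV9→GPS3: c = 0.292369 rad, d = 1863.21 km
GPS3→BB1: c = 0.231217 rad, d = 1473.50 km
BB1→TP3: c = 0.135928 rad, d = 866.24 km
Total = 529.42 + 1863.21 + 1473.50 + 866.24 = 4732.38 km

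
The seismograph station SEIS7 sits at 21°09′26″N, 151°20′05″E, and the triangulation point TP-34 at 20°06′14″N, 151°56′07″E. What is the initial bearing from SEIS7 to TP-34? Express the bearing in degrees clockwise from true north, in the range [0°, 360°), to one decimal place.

151.8°

SEIS7: φ = +21.15722°, λ = +151.33472°
TP-34: φ = +20.10389°, λ = +151.93528°
Δλ = 0.6006°
y = sin Δλ · cos φ₂ = 0.009843
x = cos φ₁ sin φ₂ − sin φ₁ cos φ₂ cos Δλ = -0.018364
θ = atan2(y, x) = 151.8099° → 151.8099° (mod 360°)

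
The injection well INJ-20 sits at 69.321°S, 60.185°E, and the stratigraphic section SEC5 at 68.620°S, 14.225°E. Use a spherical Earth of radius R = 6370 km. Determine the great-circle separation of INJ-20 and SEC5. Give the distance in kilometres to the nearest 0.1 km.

1792.2 km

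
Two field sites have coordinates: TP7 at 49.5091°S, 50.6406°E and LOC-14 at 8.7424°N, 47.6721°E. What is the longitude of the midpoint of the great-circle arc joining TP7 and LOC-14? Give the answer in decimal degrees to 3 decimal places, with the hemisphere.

48.849°E

Bx = cos φ₂ cos Δλ = 0.987055,  By = cos φ₂ sin Δλ = -0.051185
φₘ = atan2(sin φ₁ + sin φ₂, √((cos φ₁ + Bx)² + By²)) = -20.38936°
λₘ = λ₁ + atan2(By, cos φ₁ + Bx) = 48.84900°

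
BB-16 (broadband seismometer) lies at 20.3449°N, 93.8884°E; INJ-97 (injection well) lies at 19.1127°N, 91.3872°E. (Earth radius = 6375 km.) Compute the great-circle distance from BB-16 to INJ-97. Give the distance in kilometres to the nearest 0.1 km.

295.7 km

Δφ = -1.2322°,  Δλ = -2.5012°
a = sin²(Δφ/2) + cos φ₁ cos φ₂ sin²(Δλ/2) = 0.000538
c = 2·arcsin(√a) = 0.046378 rad = 2.6573°
d = R·c = 6375 × 0.046378 = 295.7 km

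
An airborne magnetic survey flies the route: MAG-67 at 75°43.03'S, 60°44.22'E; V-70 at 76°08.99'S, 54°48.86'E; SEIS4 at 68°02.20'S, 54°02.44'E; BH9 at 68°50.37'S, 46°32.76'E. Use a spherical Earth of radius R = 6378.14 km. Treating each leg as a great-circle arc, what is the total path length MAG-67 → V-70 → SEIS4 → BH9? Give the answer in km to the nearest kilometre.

1390 km

MAG-67: φ = -75.71717°, λ = +60.73700°
V-70: φ = -76.14983°, λ = +54.81433°
SEIS4: φ = -68.03667°, λ = +54.04067°
BH9: φ = -68.83950°, λ = +46.54600°
MAG-67→V-70: c = 0.026221 rad, d = 167.24 km
V-70→SEIS4: c = 0.141659 rad, d = 903.52 km
SEIS4→BH9: c = 0.050037 rad, d = 319.14 km
Total = 167.24 + 903.52 + 319.14 = 1389.91 km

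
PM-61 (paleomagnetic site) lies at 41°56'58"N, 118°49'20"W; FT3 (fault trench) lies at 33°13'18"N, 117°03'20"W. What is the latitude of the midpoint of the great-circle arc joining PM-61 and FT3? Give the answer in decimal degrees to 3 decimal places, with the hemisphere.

PM-61: φ = +41.94944°, λ = -118.82222°
FT3: φ = +33.22167°, λ = -117.05556°
Bx = cos φ₂ cos Δλ = 0.836160,  By = cos φ₂ sin Δλ = 0.025790
φₘ = atan2(sin φ₁ + sin φ₂, √((cos φ₁ + Bx)² + By²)) = 37.58884°
λₘ = λ₁ + atan2(By, cos φ₁ + Bx) = -117.88700°

37.589°N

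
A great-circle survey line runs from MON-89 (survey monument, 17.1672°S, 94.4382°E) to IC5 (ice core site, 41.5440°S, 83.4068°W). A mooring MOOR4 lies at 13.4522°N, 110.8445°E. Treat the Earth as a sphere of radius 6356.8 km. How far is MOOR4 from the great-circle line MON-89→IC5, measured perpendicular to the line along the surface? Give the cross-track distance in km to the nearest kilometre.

1660 km

δ₁₃ = central angle MON-89→MOOR4 = 0.604592 rad  (haversine)
θ₁₃ = bearing MON-89→MOOR4 = 28.899°,  θ₁₂ = bearing MON-89→IC5 = 181.887°
dₓₜ = R·arcsin(sin δ₁₃ · sin(θ₁₃ − θ₁₂)) = 6356.8·arcsin(0.56843·sin(-152.988°)) = -1659.906 km
|dₓₜ| = 1659.906 km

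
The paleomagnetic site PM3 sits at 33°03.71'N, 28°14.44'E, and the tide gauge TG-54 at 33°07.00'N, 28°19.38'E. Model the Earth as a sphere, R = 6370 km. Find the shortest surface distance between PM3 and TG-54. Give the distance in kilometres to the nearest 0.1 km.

9.8 km

PM3: φ = +33.06183°, λ = +28.24067°
TG-54: φ = +33.11667°, λ = +28.32300°
Δφ = 0.0548°,  Δλ = 0.0823°
a = sin²(Δφ/2) + cos φ₁ cos φ₂ sin²(Δλ/2) = 0.000001
c = 2·arcsin(√a) = 0.001538 rad = 0.0881°
d = R·c = 6370 × 0.001538 = 9.8 km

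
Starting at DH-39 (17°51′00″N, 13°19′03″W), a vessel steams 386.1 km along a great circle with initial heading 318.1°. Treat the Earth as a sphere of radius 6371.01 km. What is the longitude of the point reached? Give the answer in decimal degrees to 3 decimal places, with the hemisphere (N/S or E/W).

15.791°W

DH-39: φ = +17.85000°, λ = -13.31750°
δ = d/R = 386.1/6371.01 = 0.060603 rad
φ₂ = arcsin(sin φ₁ cos δ + cos φ₁ sin δ cos θ)
   = arcsin(0.30653·0.99816 + 0.95186·0.06057·0.74431) = 20.41840°
λ₂ = λ₁ + atan2(sin θ sin δ cos φ₁, cos δ − sin φ₁ sin φ₂) = -15.79112°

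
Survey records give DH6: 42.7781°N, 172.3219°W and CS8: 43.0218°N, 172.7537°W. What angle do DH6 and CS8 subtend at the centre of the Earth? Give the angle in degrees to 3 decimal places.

Δφ = 0.2437°,  Δλ = -0.4318°
a = sin²(Δφ/2) + cos φ₁ cos φ₂ sin²(Δλ/2) = 0.000012
c = 2·arcsin(√a) = 0.006969 rad = 0.3993°

0.399°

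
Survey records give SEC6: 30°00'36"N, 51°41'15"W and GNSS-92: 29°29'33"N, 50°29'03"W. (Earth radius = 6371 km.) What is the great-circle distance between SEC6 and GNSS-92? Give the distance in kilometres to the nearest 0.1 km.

129.6 km

SEC6: φ = +30.01000°, λ = -51.68750°
GNSS-92: φ = +29.49250°, λ = -50.48417°
Δφ = -0.5175°,  Δλ = 1.2033°
a = sin²(Δφ/2) + cos φ₁ cos φ₂ sin²(Δλ/2) = 0.000104
c = 2·arcsin(√a) = 0.020348 rad = 1.1659°
d = R·c = 6371 × 0.020348 = 129.6 km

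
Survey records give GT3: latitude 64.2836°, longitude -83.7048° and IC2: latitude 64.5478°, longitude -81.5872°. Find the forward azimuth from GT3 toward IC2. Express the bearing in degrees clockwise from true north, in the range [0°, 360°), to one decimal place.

72.9°

Δλ = 2.1176°
y = sin Δλ · cos φ₂ = 0.015880
x = cos φ₁ sin φ₂ − sin φ₁ cos φ₂ cos Δλ = 0.004876
θ = atan2(y, x) = 72.9320° → 72.9320° (mod 360°)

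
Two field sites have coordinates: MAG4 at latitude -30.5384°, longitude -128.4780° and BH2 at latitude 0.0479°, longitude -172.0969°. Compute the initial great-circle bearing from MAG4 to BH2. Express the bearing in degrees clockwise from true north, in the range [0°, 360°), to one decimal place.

298.1°

Δλ = -43.6189°
y = sin Δλ · cos φ₂ = -0.689858
x = cos φ₁ sin φ₂ − sin φ₁ cos φ₂ cos Δλ = 0.368567
θ = atan2(y, x) = -61.8859° → 298.1141° (mod 360°)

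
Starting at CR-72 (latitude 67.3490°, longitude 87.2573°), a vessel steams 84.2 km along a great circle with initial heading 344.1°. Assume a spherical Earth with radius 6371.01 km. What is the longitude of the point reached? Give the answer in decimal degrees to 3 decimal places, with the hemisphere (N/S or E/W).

δ = d/R = 84.2/6371.01 = 0.013216 rad
φ₂ = arcsin(sin φ₁ cos δ + cos φ₁ sin δ cos θ)
   = arcsin(0.92287·0.99991 + 0.38512·0.01322·0.96174) = 68.07633°
λ₂ = λ₁ + atan2(sin θ sin δ cos φ₁, cos δ − sin φ₁ sin φ₂) = 86.70170°

86.702°E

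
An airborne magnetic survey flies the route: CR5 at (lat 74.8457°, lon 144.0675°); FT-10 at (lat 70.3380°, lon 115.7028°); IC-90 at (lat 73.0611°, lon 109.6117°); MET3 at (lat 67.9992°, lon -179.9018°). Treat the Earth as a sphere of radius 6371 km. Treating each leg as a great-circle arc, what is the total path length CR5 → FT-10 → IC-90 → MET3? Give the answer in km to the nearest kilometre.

3933 km

CR5→FT-10: c = 0.165437 rad, d = 1054.00 km
FT-10→IC-90: c = 0.058019 rad, d = 369.64 km
IC-90→MET3: c = 0.393919 rad, d = 2509.66 km
Total = 1054.00 + 369.64 + 2509.66 = 3933.30 km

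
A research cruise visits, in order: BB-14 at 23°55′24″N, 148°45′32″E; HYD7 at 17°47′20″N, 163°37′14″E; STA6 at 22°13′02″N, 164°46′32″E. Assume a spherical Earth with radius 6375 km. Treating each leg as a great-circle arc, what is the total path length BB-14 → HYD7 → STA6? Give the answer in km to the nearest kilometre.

BB-14: φ = +23.92333°, λ = +148.75889°
HYD7: φ = +17.78889°, λ = +163.62056°
STA6: φ = +22.21722°, λ = +164.77556°
BB-14→HYD7: c = 0.264751 rad, d = 1687.79 km
HYD7→STA6: c = 0.079575 rad, d = 507.29 km
Total = 1687.79 + 507.29 = 2195.08 km

2195 km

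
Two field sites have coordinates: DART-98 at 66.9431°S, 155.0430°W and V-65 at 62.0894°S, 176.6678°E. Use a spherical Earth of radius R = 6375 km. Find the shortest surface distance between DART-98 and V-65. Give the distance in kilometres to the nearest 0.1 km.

Δφ = 4.8537°,  Δλ = -28.2892°
a = sin²(Δφ/2) + cos φ₁ cos φ₂ sin²(Δλ/2) = 0.012741
c = 2·arcsin(√a) = 0.226231 rad = 12.9621°
d = R·c = 6375 × 0.226231 = 1442.2 km

1442.2 km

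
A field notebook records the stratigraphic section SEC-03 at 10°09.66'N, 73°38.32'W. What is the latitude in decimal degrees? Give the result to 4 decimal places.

10° + 9.66′/60 = 10 + 0.16100 = 10.1610°

10.1610°N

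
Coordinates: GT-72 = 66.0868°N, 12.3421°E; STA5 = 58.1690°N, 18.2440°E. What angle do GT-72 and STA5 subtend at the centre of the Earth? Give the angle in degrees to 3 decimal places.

8.376°

Δφ = -7.9178°,  Δλ = 5.9019°
a = sin²(Δφ/2) + cos φ₁ cos φ₂ sin²(Δλ/2) = 0.005333
c = 2·arcsin(√a) = 0.146188 rad = 8.3760°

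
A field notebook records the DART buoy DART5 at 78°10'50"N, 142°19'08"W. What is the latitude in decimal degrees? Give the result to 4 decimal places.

78° + 10′/60 + 50″/3600 = 78 + 0.16667 + 0.01389 = 78.1806°

78.1806°N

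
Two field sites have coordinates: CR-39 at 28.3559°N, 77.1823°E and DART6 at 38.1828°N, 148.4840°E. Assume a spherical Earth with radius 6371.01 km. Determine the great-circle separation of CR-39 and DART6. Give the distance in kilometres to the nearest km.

Δφ = 9.8269°,  Δλ = 71.3017°
a = sin²(Δφ/2) + cos φ₁ cos φ₂ sin²(Δλ/2) = 0.242322
c = 2·arcsin(√a) = 1.029372 rad = 58.9787°
d = R·c = 6371.01 × 1.029372 = 6558.1 km

6558 km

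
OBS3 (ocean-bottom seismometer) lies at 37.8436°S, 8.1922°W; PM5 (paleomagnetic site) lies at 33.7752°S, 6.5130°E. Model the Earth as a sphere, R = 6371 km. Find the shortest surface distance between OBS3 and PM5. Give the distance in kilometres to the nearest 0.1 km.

1399.2 km

Δφ = 4.0684°,  Δλ = 14.7052°
a = sin²(Δφ/2) + cos φ₁ cos φ₂ sin²(Δλ/2) = 0.012010
c = 2·arcsin(√a) = 0.219625 rad = 12.5836°
d = R·c = 6371 × 0.219625 = 1399.2 km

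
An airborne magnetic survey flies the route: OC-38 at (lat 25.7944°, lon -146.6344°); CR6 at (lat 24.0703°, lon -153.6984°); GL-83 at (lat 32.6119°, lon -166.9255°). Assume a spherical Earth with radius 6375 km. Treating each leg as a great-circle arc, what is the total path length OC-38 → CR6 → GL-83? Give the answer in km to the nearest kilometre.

2342 km

OC-38→CR6: c = 0.115760 rad, d = 737.97 km
CR6→GL-83: c = 0.251642 rad, d = 1604.22 km
Total = 737.97 + 1604.22 = 2342.19 km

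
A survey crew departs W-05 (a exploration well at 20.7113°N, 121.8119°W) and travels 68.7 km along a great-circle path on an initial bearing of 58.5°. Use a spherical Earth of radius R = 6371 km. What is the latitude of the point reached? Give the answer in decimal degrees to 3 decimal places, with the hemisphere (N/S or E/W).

δ = d/R = 68.7/6371 = 0.010783 rad
φ₂ = arcsin(sin φ₁ cos δ + cos φ₁ sin δ cos θ)
   = arcsin(0.35366·0.99994 + 0.93537·0.01078·0.52250) = 21.03320°
λ₂ = λ₁ + atan2(sin θ sin δ cos φ₁, cos δ − sin φ₁ sin φ₂) = -121.24751°

21.033°N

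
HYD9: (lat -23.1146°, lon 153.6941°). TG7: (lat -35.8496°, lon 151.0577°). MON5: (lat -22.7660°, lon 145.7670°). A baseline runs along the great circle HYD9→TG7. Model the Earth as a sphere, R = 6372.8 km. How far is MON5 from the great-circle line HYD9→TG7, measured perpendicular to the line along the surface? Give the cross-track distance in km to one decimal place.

804.0 km

δ₁₃ = central angle HYD9→MON5 = 0.127541 rad  (haversine)
θ₁₃ = bearing HYD9→MON5 = 271.183°,  θ₁₂ = bearing HYD9→TG7 = 189.585°
dₓₜ = R·arcsin(sin δ₁₃ · sin(θ₁₃ − θ₁₂)) = 6372.8·arcsin(0.12720·sin(81.597°)) = 804.023 km
|dₓₜ| = 804.023 km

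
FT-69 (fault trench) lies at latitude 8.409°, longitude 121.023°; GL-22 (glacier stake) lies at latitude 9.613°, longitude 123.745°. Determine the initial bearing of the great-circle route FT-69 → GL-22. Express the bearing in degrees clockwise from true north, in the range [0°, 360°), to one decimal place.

Δλ = 2.7220°
y = sin Δλ · cos φ₂ = 0.046823
x = cos φ₁ sin φ₂ − sin φ₁ cos φ₂ cos Δλ = 0.021175
θ = atan2(y, x) = 65.6660° → 65.6660° (mod 360°)

65.7°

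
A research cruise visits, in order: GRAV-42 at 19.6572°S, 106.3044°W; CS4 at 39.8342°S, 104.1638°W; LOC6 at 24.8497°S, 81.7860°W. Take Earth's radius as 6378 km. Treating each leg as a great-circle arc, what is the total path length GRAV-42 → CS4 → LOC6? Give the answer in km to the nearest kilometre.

GRAV-42→CS4: c = 0.353615 rad, d = 2255.36 km
CS4→LOC6: c = 0.418937 rad, d = 2671.98 km
Total = 2255.36 + 2671.98 = 4927.34 km

4927 km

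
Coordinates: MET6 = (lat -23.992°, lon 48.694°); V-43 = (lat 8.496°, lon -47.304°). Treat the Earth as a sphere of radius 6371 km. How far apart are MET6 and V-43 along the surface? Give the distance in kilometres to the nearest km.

10996 km

Δφ = 32.4880°,  Δλ = -95.9980°
a = sin²(Δφ/2) + cos φ₁ cos φ₂ sin²(Δλ/2) = 0.577245
c = 2·arcsin(√a) = 1.725908 rad = 98.8873°
d = R·c = 6371 × 1.725908 = 10995.8 km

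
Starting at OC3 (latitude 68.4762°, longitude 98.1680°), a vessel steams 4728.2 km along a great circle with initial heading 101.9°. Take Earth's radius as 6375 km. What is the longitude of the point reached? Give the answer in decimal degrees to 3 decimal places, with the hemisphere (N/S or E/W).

156.982°E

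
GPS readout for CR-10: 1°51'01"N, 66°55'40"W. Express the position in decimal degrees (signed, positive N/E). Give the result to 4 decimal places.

lat: 1.8503° N → +1.8503°
lon: 66.9278° W → -66.9278°

+1.8503°, -66.9278°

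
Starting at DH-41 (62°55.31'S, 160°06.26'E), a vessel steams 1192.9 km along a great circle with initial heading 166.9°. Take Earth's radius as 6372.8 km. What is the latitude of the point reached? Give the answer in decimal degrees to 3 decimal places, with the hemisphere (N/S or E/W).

DH-41: φ = -62.92183°, λ = +160.10433°
δ = d/R = 1192.9/6372.8 = 0.187186 rad
φ₂ = arcsin(sin φ₁ cos δ + cos φ₁ sin δ cos θ)
   = arcsin(-0.89039·0.98253 + 0.45521·0.18609·-0.97398) = -73.20402°
λ₂ = λ₁ + atan2(sin θ sin δ cos φ₁, cos δ − sin φ₁ sin φ₂) = 168.49749°

73.204°S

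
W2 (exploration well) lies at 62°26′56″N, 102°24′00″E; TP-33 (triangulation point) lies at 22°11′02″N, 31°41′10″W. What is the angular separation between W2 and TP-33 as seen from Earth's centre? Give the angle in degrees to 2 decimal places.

87.89°

W2: φ = +62.44889°, λ = +102.40000°
TP-33: φ = +22.18389°, λ = -31.68611°
Δφ = -40.2650°,  Δλ = -134.0861°
a = sin²(Δφ/2) + cos φ₁ cos φ₂ sin²(Δλ/2) = 0.481612
c = 2·arcsin(√a) = 1.534011 rad = 87.8924°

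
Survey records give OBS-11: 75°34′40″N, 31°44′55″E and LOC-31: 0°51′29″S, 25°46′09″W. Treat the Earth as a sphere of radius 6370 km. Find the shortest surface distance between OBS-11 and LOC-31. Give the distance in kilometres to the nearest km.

OBS-11: φ = +75.57778°, λ = +31.74861°
LOC-31: φ = -0.85806°, λ = -25.76917°
Δφ = -76.4358°,  Δλ = -57.5178°
a = sin²(Δφ/2) + cos φ₁ cos φ₂ sin²(Δλ/2) = 0.440380
c = 2·arcsin(√a) = 1.451273 rad = 83.1518°
d = R·c = 6370 × 1.451273 = 9244.6 km

9245 km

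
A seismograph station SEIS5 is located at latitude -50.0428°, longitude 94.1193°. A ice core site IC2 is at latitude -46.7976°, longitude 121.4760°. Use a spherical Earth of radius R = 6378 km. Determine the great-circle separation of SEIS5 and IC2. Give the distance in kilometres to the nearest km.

2041 km

Δφ = 3.2452°,  Δλ = 27.3567°
a = sin²(Δφ/2) + cos φ₁ cos φ₂ sin²(Δλ/2) = 0.025386
c = 2·arcsin(√a) = 0.320025 rad = 18.3361°
d = R·c = 6378 × 0.320025 = 2041.1 km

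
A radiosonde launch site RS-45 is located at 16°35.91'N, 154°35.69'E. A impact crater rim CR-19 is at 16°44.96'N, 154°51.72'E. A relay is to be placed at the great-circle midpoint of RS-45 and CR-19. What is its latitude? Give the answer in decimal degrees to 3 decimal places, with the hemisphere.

16.674°N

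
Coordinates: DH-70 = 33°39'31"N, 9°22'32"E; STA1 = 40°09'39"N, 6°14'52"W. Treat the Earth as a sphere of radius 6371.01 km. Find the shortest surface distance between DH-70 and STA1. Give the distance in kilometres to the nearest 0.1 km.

DH-70: φ = +33.65861°, λ = +9.37556°
STA1: φ = +40.16083°, λ = -6.24778°
Δφ = 6.5022°,  Δλ = -15.6233°
a = sin²(Δφ/2) + cos φ₁ cos φ₂ sin²(Δλ/2) = 0.014968
c = 2·arcsin(√a) = 0.245299 rad = 14.0546°
d = R·c = 6371.01 × 0.245299 = 1562.8 km

1562.8 km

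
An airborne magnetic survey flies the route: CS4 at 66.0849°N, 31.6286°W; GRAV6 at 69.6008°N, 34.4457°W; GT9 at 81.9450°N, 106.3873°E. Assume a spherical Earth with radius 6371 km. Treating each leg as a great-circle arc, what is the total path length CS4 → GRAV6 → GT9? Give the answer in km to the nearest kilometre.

3422 km

CS4→GRAV6: c = 0.064088 rad, d = 408.31 km
GRAV6→GT9: c = 0.473073 rad, d = 3013.95 km
Total = 408.31 + 3013.95 = 3422.25 km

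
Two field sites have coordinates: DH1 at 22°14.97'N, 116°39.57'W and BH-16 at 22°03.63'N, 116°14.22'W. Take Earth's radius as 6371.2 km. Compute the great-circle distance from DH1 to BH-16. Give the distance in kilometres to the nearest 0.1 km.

48.3 km

DH1: φ = +22.24950°, λ = -116.65950°
BH-16: φ = +22.06050°, λ = -116.23700°
Δφ = -0.1890°,  Δλ = 0.4225°
a = sin²(Δφ/2) + cos φ₁ cos φ₂ sin²(Δλ/2) = 0.000014
c = 2·arcsin(√a) = 0.007584 rad = 0.4346°
d = R·c = 6371.2 × 0.007584 = 48.3 km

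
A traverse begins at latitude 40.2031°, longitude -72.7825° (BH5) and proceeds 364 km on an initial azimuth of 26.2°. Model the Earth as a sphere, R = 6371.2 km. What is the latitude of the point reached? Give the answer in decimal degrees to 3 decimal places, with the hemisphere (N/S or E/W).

43.124°N

δ = d/R = 364/6371.2 = 0.057132 rad
φ₂ = arcsin(sin φ₁ cos δ + cos φ₁ sin δ cos θ)
   = arcsin(0.64550·0.99837 + 0.76376·0.05710·0.89726) = 43.12377°
λ₂ = λ₁ + atan2(sin θ sin δ cos φ₁, cos δ − sin φ₁ sin φ₂) = -70.80308°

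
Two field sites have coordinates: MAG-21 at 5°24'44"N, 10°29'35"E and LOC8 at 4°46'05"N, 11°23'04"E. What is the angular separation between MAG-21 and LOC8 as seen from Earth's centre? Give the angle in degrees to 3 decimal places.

MAG-21: φ = +5.41222°, λ = +10.49306°
LOC8: φ = +4.76806°, λ = +11.38444°
Δφ = -0.6442°,  Δλ = 0.8914°
a = sin²(Δφ/2) + cos φ₁ cos φ₂ sin²(Δλ/2) = 0.000092
c = 2·arcsin(√a) = 0.019145 rad = 1.0969°

1.097°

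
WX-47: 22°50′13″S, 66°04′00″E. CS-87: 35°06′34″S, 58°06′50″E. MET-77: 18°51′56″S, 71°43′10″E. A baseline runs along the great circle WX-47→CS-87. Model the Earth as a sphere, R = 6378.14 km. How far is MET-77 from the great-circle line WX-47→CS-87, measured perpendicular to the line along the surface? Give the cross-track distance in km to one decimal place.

326.5 km

WX-47: φ = -22.83694°, λ = +66.06667°
CS-87: φ = -35.10944°, λ = +58.11389°
MET-77: φ = -18.86556°, λ = +71.71944°
δ₁₃ = central angle WX-47→MET-77 = 0.115322 rad  (haversine)
θ₁₃ = bearing WX-47→MET-77 = 54.100°,  θ₁₂ = bearing WX-47→CS-87 = 207.696°
dₓₜ = R·arcsin(sin δ₁₃ · sin(θ₁₃ − θ₁₂)) = 6378.14·arcsin(0.11507·sin(-153.597°)) = -326.501 km
|dₓₜ| = 326.501 km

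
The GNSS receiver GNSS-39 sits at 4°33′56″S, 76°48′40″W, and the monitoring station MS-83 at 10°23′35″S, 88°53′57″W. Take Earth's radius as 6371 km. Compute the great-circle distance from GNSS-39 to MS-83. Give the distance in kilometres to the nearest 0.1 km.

GNSS-39: φ = -4.56556°, λ = -76.81111°
MS-83: φ = -10.39306°, λ = -88.89917°
Δφ = -5.8275°,  Δλ = -12.0881°
a = sin²(Δφ/2) + cos φ₁ cos φ₂ sin²(Δλ/2) = 0.013454
c = 2·arcsin(√a) = 0.232506 rad = 13.3216°
d = R·c = 6371 × 0.232506 = 1481.3 km

1481.3 km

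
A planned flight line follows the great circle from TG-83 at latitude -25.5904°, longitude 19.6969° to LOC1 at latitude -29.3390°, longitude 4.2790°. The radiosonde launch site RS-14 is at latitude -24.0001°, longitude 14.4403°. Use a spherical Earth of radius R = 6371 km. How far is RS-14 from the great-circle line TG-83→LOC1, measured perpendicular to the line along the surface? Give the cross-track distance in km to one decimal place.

329.4 km

δ₁₃ = central angle TG-83→RS-14 = 0.087781 rad  (haversine)
θ₁₃ = bearing TG-83→RS-14 = 287.315°,  θ₁₂ = bearing TG-83→LOC1 = 251.193°
dₓₜ = R·arcsin(sin δ₁₃ · sin(θ₁₃ − θ₁₂)) = 6371·arcsin(0.08767·sin(36.123°)) = 329.413 km
|dₓₜ| = 329.413 km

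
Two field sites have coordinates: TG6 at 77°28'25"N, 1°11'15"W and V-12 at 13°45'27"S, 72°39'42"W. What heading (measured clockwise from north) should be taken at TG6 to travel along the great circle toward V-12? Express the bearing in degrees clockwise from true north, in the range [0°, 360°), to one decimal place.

TG6: φ = +77.47361°, λ = -1.18750°
V-12: φ = -13.75750°, λ = -72.66167°
Δλ = -71.4742°
y = sin Δλ · cos φ₂ = -0.920978
x = cos φ₁ sin φ₂ − sin φ₁ cos φ₂ cos Δλ = -0.352850
θ = atan2(y, x) = -110.9631° → 249.0369° (mod 360°)

249.0°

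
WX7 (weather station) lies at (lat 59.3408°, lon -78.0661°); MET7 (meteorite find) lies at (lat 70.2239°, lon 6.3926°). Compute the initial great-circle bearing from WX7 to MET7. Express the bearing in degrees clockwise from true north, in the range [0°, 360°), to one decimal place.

36.7°

Δλ = 84.4587°
y = sin Δλ · cos φ₂ = 0.336764
x = cos φ₁ sin φ₂ − sin φ₁ cos φ₂ cos Δλ = 0.451751
θ = atan2(y, x) = 36.7032° → 36.7032° (mod 360°)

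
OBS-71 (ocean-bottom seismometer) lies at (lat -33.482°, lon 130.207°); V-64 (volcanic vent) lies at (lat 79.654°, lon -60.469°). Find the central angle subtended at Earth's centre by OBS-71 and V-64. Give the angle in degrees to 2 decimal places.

133.62°

Δφ = 113.1360°,  Δλ = 169.3240°
a = sin²(Δφ/2) + cos φ₁ cos φ₂ sin²(Δλ/2) = 0.844952
c = 2·arcsin(√a) = 2.332151 rad = 133.6224°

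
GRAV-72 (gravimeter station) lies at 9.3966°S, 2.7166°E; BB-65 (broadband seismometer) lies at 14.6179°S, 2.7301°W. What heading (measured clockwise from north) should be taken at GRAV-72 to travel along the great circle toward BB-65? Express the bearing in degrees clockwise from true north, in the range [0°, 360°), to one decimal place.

Δλ = -5.4467°
y = sin Δλ · cos φ₂ = -0.091847
x = cos φ₁ sin φ₂ − sin φ₁ cos φ₂ cos Δλ = -0.091716
θ = atan2(y, x) = -134.9591° → 225.0409° (mod 360°)

225.0°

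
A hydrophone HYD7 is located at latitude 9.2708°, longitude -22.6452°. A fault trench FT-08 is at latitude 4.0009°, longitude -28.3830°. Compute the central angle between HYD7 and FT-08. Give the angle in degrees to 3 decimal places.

Δφ = -5.2699°,  Δλ = -5.7378°
a = sin²(Δφ/2) + cos φ₁ cos φ₂ sin²(Δλ/2) = 0.004580
c = 2·arcsin(√a) = 0.135452 rad = 7.7608°

7.761°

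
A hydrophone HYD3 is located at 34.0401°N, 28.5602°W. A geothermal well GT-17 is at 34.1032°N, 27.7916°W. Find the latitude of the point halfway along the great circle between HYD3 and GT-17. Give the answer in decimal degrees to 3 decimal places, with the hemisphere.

34.072°N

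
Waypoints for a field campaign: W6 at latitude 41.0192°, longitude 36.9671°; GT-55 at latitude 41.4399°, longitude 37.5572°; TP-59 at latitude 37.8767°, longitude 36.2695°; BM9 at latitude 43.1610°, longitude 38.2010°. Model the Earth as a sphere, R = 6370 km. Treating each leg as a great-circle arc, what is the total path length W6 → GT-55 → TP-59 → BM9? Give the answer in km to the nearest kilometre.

1089 km

W6→GT-55: c = 0.010673 rad, d = 67.99 km
GT-55→TP-59: c = 0.064549 rad, d = 411.18 km
TP-59→BM9: c = 0.095715 rad, d = 609.70 km
Total = 67.99 + 411.18 + 609.70 = 1088.87 km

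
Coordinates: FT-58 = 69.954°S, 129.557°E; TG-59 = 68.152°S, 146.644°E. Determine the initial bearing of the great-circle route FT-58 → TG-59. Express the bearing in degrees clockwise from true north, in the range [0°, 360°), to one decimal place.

Δλ = 17.0870°
y = sin Δλ · cos φ₂ = 0.109345
x = cos φ₁ sin φ₂ − sin φ₁ cos φ₂ cos Δλ = 0.016014
θ = atan2(y, x) = 81.6679° → 81.6679° (mod 360°)

81.7°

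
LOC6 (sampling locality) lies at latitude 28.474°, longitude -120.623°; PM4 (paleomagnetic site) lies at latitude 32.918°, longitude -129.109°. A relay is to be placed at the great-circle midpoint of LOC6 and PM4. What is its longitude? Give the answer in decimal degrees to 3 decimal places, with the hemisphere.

124.768°W

Bx = cos φ₂ cos Δλ = 0.830259,  By = cos φ₂ sin Δλ = -0.123876
φₘ = atan2(sin φ₁ + sin φ₂, √((cos φ₁ + Bx)² + By²)) = 30.76503°
λₘ = λ₁ + atan2(By, cos φ₁ + Bx) = -124.76809°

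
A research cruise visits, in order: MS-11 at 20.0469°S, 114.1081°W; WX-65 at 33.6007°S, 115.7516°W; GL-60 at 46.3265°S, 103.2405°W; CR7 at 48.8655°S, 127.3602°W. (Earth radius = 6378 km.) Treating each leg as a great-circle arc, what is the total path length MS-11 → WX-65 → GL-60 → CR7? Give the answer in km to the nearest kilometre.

5111 km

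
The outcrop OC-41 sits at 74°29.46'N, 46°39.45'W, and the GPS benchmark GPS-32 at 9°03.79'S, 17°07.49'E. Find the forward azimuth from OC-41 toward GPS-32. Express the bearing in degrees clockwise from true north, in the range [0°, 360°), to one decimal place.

117.6°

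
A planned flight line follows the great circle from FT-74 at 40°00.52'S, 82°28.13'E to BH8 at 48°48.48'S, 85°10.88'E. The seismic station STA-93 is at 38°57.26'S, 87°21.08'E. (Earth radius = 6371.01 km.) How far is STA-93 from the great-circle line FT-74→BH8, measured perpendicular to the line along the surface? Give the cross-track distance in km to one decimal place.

434.6 km

FT-74: φ = -40.00867°, λ = +82.46883°
BH8: φ = -48.80800°, λ = +85.18133°
STA-93: φ = -38.95433°, λ = +87.35133°
δ₁₃ = central angle FT-74→STA-93 = 0.068287 rad  (haversine)
θ₁₃ = bearing FT-74→STA-93 = 75.932°,  θ₁₂ = bearing FT-74→BH8 = 168.519°
dₓₜ = R·arcsin(sin δ₁₃ · sin(θ₁₃ − θ₁₂)) = 6371.01·arcsin(0.06823·sin(-92.587°)) = -434.615 km
|dₓₜ| = 434.615 km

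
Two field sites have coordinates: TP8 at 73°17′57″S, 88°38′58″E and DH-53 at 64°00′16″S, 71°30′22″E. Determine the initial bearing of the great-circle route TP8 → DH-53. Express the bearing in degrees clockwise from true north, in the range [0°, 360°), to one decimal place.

TP8: φ = -73.29917°, λ = +88.64944°
DH-53: φ = -64.00444°, λ = +71.50611°
Δλ = -17.1433°
y = sin Δλ · cos φ₂ = -0.129195
x = cos φ₁ sin φ₂ − sin φ₁ cos φ₂ cos Δλ = 0.142861
θ = atan2(y, x) = -42.1244° → 317.8756° (mod 360°)

317.9°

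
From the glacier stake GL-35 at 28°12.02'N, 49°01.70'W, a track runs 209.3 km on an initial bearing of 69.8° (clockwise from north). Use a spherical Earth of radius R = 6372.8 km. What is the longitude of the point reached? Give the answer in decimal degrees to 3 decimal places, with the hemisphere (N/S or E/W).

47.012°W

GL-35: φ = +28.20033°, λ = -49.02833°
δ = d/R = 209.3/6372.8 = 0.032843 rad
φ₂ = arcsin(sin φ₁ cos δ + cos φ₁ sin δ cos θ)
   = arcsin(0.47256·0.99946 + 0.88130·0.03284·0.34530) = 28.83531°
λ₂ = λ₁ + atan2(sin θ sin δ cos φ₁, cos δ − sin φ₁ sin φ₂) = -47.01231°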